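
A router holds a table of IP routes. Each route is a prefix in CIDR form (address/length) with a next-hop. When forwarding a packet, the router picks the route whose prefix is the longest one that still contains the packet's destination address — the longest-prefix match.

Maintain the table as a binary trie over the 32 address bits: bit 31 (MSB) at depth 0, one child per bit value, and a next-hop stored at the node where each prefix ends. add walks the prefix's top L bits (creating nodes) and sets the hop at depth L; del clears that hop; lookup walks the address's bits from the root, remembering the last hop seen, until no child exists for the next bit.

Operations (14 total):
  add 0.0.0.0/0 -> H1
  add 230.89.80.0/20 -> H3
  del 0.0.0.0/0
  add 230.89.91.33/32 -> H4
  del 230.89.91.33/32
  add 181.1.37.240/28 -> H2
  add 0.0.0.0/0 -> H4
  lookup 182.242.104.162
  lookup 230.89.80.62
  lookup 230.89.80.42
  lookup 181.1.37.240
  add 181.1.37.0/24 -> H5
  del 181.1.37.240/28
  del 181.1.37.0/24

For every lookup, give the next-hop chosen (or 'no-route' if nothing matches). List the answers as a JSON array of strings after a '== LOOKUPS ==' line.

Apply in order:
  + 0.0.0.0/0 (H1) depth=0
  + 230.89.80.0/20 (H3) depth=20
  del 0.0.0.0/0 (clear depth 0)
  + 230.89.91.33/32 (H4) depth=32
  del 230.89.91.33/32 (clear depth 32)
  + 181.1.37.240/28 (H2) depth=28
  + 0.0.0.0/0 (H4) depth=0
  Q 182.242.104.162: descend 101101 ; hops seen [H4] ; pick H4
  Q 230.89.80.62: descend 11100110010110010101 ; hops seen [H4,H3] ; pick H3
  Q 230.89.80.42: descend 11100110010110010101 ; hops seen [H4,H3] ; pick H3
  Q 181.1.37.240: descend 1011010100000001001001011111 ; hops seen [H4,H2] ; pick H2
  + 181.1.37.0/24 (H5) depth=24
  del 181.1.37.240/28 (clear depth 28)
  del 181.1.37.0/24 (clear depth 24)

== LOOKUPS ==
["H4","H3","H3","H2"]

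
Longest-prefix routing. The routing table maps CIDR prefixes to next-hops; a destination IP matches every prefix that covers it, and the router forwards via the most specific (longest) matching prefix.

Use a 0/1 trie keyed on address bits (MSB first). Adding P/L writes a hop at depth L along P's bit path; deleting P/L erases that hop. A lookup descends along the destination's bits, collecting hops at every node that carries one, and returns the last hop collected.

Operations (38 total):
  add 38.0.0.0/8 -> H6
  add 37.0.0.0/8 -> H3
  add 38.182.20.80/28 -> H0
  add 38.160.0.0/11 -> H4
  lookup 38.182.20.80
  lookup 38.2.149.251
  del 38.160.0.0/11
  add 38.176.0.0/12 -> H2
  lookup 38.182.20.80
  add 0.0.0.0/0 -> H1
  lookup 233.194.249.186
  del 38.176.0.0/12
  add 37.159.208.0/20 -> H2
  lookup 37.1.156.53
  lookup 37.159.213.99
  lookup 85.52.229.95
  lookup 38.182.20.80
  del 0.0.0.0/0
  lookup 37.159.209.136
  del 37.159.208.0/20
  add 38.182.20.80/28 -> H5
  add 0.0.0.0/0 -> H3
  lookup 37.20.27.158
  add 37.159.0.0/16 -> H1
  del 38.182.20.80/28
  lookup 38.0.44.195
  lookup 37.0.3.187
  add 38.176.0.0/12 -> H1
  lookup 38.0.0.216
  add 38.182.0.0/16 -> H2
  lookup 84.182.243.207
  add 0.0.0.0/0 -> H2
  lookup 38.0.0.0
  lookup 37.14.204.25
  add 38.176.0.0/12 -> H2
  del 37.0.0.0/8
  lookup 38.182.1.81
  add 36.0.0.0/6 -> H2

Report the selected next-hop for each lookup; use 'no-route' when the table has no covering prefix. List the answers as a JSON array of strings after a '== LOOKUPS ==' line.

Apply in order:
  add 38.0.0.0/8 -> H6 at depth 8
  add 37.0.0.0/8 -> H3 at depth 8
  add 38.182.20.80/28 -> H0 at depth 28
  add 38.160.0.0/11 -> H4 at depth 11
  lookup 38.182.20.80: bits 0010011010110110000101000101 walk d0:-→d1:-→d2:-→d3:-→d4:-→d5:-→d6:-→d7:-→d8:H6→d9:-→d10:-→d11:H4→d12:-→d13:-→d14:-→d15:-→d16:-→d17:-→d18:-→d19:-→d20:-→d21:-→d22:-→d23:-→d24:-→d25:-→d26:-→d27:-→d28:H0 -> H0
  lookup 38.2.149.251: bits 00100110 walk d0:-→d1:-→d2:-→d3:-→d4:-→d5:-→d6:-→d7:-→d8:H6 -> H6
  - 38.160.0.0/11 clear@11
  add 38.176.0.0/12 -> H2 at depth 12
  lookup 38.182.20.80: bits 0010011010110110000101000101 walk d0:-→d1:-→d2:-→d3:-→d4:-→d5:-→d6:-→d7:-→d8:H6→d9:-→d10:-→d11:-→d12:H2→d13:-→d14:-→d15:-→d16:-→d17:-→d18:-→d19:-→d20:-→d21:-→d22:-→d23:-→d24:-→d25:-→d26:-→d27:-→d28:H0 -> H0
  add 0.0.0.0/0 -> H1 at depth 0
  lookup 233.194.249.186: bits ε walk d0:H1 -> H1
  - 38.176.0.0/12 clear@12
  add 37.159.208.0/20 -> H2 at depth 20
  lookup 37.1.156.53: bits 00100101 walk d0:H1→d1:-→d2:-→d3:-→d4:-→d5:-→d6:-→d7:-→d8:H3 -> H3
  lookup 37.159.213.99: bits 00100101100111111101 walk d0:H1→d1:-→d2:-→d3:-→d4:-→d5:-→d6:-→d7:-→d8:H3→d9:-→d10:-→d11:-→d12:-→d13:-→d14:-→d15:-→d16:-→d17:-→d18:-→d19:-→d20:H2 -> H2
  lookup 85.52.229.95: bits 0 walk d0:H1→d1:- -> H1
  lookup 38.182.20.80: bits 0010011010110110000101000101 walk d0:H1→d1:-→d2:-→d3:-→d4:-→d5:-→d6:-→d7:-→d8:H6→d9:-→d10:-→d11:-→d12:-→d13:-→d14:-→d15:-→d16:-→d17:-→d18:-→d19:-→d20:-→d21:-→d22:-→d23:-→d24:-→d25:-→d26:-→d27:-→d28:H0 -> H0
  - 0.0.0.0/0 clear@0
  lookup 37.159.209.136: bits 00100101100111111101 walk d0:-→d1:-→d2:-→d3:-→d4:-→d5:-→d6:-→d7:-→d8:H3→d9:-→d10:-→d11:-→d12:-→d13:-→d14:-→d15:-→d16:-→d17:-→d18:-→d19:-→d20:H2 -> H2
  - 37.159.208.0/20 clear@20
  add 38.182.20.80/28 -> H5 at depth 28
  add 0.0.0.0/0 -> H3 at depth 0
  lookup 37.20.27.158: bits 00100101 walk d0:H3→d1:-→d2:-→d3:-→d4:-→d5:-→d6:-→d7:-→d8:H3 -> H3
  add 37.159.0.0/16 -> H1 at depth 16
  - 38.182.20.80/28 clear@28
  lookup 38.0.44.195: bits 00100110 walk d0:H3→d1:-→d2:-→d3:-→d4:-→d5:-→d6:-→d7:-→d8:H6 -> H6
  lookup 37.0.3.187: bits 00100101 walk d0:H3→d1:-→d2:-→d3:-→d4:-→d5:-→d6:-→d7:-→d8:H3 -> H3
  add 38.176.0.0/12 -> H1 at depth 12
  lookup 38.0.0.216: bits 00100110 walk d0:H3→d1:-→d2:-→d3:-→d4:-→d5:-→d6:-→d7:-→d8:H6 -> H6
  add 38.182.0.0/16 -> H2 at depth 16
  lookup 84.182.243.207: bits 0 walk d0:H3→d1:- -> H3
  add 0.0.0.0/0 -> H2 at depth 0
  lookup 38.0.0.0: bits 00100110 walk d0:H2→d1:-→d2:-→d3:-→d4:-→d5:-→d6:-→d7:-→d8:H6 -> H6
  lookup 37.14.204.25: bits 00100101 walk d0:H2→d1:-→d2:-→d3:-→d4:-→d5:-→d6:-→d7:-→d8:H3 -> H3
  add 38.176.0.0/12 -> H2 at depth 12
  - 37.0.0.0/8 clear@8
  lookup 38.182.1.81: bits 0010011010110110000 walk d0:H2→d1:-→d2:-→d3:-→d4:-→d5:-→d6:-→d7:-→d8:H6→d9:-→d10:-→d11:-→d12:H2→d13:-→d14:-→d15:-→d16:H2→d17:-→d18:-→d19:- -> H2
  add 36.0.0.0/6 -> H2 at depth 6

== LOOKUPS ==
["H0","H6","H0","H1","H3","H2","H1","H0","H2","H3","H6","H3","H6","H3","H6","H3","H2"]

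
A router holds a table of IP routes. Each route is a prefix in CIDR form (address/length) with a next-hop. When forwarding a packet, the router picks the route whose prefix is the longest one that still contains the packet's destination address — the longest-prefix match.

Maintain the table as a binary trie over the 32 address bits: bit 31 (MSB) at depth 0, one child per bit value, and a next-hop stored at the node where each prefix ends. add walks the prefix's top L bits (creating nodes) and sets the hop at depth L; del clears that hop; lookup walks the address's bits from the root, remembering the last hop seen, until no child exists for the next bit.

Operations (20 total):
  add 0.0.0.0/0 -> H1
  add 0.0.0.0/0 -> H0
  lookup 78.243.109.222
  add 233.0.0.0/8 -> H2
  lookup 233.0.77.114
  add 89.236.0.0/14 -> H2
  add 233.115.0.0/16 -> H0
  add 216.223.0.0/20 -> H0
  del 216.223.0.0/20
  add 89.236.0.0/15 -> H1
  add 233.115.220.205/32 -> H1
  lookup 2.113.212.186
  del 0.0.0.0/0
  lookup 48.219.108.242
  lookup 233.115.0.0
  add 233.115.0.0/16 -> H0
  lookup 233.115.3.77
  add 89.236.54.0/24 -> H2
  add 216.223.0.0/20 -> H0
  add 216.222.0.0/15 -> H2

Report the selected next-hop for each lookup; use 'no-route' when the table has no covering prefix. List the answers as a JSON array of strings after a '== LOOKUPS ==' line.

Process each operation:
  + 0.0.0.0/0 (H1) depth=0
  + 0.0.0.0/0 (H0) depth=0
  lookup 78.243.109.222: bits ε walk d0:H0 -> H0
  + 233.0.0.0/8 (H2) depth=8
  lookup 233.0.77.114: bits 11101001 walk d0:H0→d1:-→d2:-→d3:-→d4:-→d5:-→d6:-→d7:-→d8:H2 -> H2
  + 89.236.0.0/14 (H2) depth=14
  + 233.115.0.0/16 (H0) depth=16
  + 216.223.0.0/20 (H0) depth=20
  del 216.223.0.0/20 (clear depth 20)
  + 89.236.0.0/15 (H1) depth=15
  + 233.115.220.205/32 (H1) depth=32
  lookup 2.113.212.186: bits 0 walk d0:H0→d1:- -> H0
  del 0.0.0.0/0 (clear depth 0)
  lookup 48.219.108.242: bits 0 walk d0:-→d1:- -> no-route
  lookup 233.115.0.0: bits 1110100101110011 walk d0:-→d1:-→d2:-→d3:-→d4:-→d5:-→d6:-→d7:-→d8:H2→d9:-→d10:-→d11:-→d12:-→d13:-→d14:-→d15:-→d16:H0 -> H0
  + 233.115.0.0/16 (H0) depth=16
  lookup 233.115.3.77: bits 1110100101110011 walk d0:-→d1:-→d2:-→d3:-→d4:-→d5:-→d6:-→d7:-→d8:H2→d9:-→d10:-→d11:-→d12:-→d13:-→d14:-→d15:-→d16:H0 -> H0
  + 89.236.54.0/24 (H2) depth=24
  + 216.223.0.0/20 (H0) depth=20
  + 216.222.0.0/15 (H2) depth=15

== LOOKUPS ==
["H0","H2","H0","no-route","H0","H0"]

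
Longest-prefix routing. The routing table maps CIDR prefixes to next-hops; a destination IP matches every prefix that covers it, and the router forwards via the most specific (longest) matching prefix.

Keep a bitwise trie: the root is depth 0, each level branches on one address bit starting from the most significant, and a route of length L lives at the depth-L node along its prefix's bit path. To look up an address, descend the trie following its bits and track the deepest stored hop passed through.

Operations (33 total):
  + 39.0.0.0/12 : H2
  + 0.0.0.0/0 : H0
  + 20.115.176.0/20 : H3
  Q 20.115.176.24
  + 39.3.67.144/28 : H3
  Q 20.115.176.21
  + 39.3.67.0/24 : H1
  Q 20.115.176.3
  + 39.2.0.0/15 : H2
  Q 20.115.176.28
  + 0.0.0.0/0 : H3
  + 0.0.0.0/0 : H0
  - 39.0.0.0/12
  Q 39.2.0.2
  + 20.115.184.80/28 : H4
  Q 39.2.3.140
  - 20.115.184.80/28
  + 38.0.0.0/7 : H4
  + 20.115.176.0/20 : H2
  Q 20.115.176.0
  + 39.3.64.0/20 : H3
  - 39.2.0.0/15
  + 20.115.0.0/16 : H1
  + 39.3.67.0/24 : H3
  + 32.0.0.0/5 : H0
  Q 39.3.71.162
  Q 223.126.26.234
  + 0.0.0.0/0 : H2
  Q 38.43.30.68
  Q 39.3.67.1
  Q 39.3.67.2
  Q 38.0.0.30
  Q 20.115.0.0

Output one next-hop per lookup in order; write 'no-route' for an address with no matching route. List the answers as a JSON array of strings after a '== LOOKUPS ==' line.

Process each operation:
  add 39.0.0.0/12 -> H2 at depth 12
  add 0.0.0.0/0 -> H0 at depth 0
  add 20.115.176.0/20 -> H3 at depth 20
  Q 20.115.176.24: descend 00010100011100111011 ; hops seen [H0,H3] ; pick H3
  add 39.3.67.144/28 -> H3 at depth 28
  Q 20.115.176.21: descend 00010100011100111011 ; hops seen [H0,H3] ; pick H3
  add 39.3.67.0/24 -> H1 at depth 24
  Q 20.115.176.3: descend 00010100011100111011 ; hops seen [H0,H3] ; pick H3
  add 39.2.0.0/15 -> H2 at depth 15
  Q 20.115.176.28: descend 00010100011100111011 ; hops seen [H0,H3] ; pick H3
  add 0.0.0.0/0 -> H3 at depth 0
  add 0.0.0.0/0 -> H0 at depth 0
  del 39.0.0.0/12 (clear depth 12)
  Q 39.2.0.2: descend 001001110000001 ; hops seen [H0,H2] ; pick H2
  add 20.115.184.80/28 -> H4 at depth 28
  Q 39.2.3.140: descend 001001110000001 ; hops seen [H0,H2] ; pick H2
  del 20.115.184.80/28 (clear depth 28)
  add 38.0.0.0/7 -> H4 at depth 7
  add 20.115.176.0/20 -> H2 at depth 20
  Q 20.115.176.0: descend 00010100011100111011 ; hops seen [H0,H2] ; pick H2
  add 39.3.64.0/20 -> H3 at depth 20
  del 39.2.0.0/15 (clear depth 15)
  add 20.115.0.0/16 -> H1 at depth 16
  add 39.3.67.0/24 -> H3 at depth 24
  add 32.0.0.0/5 -> H0 at depth 5
  Q 39.3.71.162: descend 001001110000001101000 ; hops seen [H0,H0,H4,H3] ; pick H3
  Q 223.126.26.234: descend ε ; hops seen [H0] ; pick H0
  add 0.0.0.0/0 -> H2 at depth 0
  Q 38.43.30.68: descend 0010011 ; hops seen [H2,H0,H4] ; pick H4
  Q 39.3.67.1: descend 001001110000001101000011 ; hops seen [H2,H0,H4,H3,H3] ; pick H3
  Q 39.3.67.2: descend 001001110000001101000011 ; hops seen [H2,H0,H4,H3,H3] ; pick H3
  Q 38.0.0.30: descend 0010011 ; hops seen [H2,H0,H4] ; pick H4
  Q 20.115.0.0: descend 0001010001110011 ; hops seen [H2,H1] ; pick H1

== LOOKUPS ==
["H3","H3","H3","H3","H2","H2","H2","H3","H0","H4","H3","H3","H4","H1"]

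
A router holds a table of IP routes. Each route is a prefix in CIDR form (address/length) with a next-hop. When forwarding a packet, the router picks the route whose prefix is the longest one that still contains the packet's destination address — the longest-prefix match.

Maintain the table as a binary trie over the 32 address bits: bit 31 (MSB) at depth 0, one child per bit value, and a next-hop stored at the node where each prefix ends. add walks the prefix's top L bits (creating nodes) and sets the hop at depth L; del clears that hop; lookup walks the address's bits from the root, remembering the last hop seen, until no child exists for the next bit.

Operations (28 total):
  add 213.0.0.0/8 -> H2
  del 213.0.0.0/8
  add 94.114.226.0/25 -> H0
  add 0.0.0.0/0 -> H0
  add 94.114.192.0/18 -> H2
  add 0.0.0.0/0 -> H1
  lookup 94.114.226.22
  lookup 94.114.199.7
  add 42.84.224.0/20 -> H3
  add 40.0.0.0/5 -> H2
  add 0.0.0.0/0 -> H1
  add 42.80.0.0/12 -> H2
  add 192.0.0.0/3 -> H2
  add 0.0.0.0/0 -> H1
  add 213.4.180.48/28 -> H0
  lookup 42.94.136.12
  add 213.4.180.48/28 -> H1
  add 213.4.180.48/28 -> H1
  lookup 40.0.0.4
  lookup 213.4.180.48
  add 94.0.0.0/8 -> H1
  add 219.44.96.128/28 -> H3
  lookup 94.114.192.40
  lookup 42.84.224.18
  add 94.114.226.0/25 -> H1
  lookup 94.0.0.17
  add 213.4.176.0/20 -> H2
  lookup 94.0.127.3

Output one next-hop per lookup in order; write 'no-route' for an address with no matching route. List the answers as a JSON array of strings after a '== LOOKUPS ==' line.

Apply in order:
  add 213.0.0.0/8 -> H2 at depth 8
  - 213.0.0.0/8 clear@8
  add 94.114.226.0/25 -> H0 at depth 25
  add 0.0.0.0/0 -> H0 at depth 0
  add 94.114.192.0/18 -> H2 at depth 18
  add 0.0.0.0/0 -> H1 at depth 0
  ? 94.114.226.22  path d0:H1→d1:-→d2:-→d3:-→d4:-→d5:-→d6:-→d7:-→d8:-→d9:-→d10:-→d11:-→d12:-→d13:-→d14:-→d15:-→d16:-→d17:-→d18:H2→d19:-→d20:-→d21:-→d22:-→d23:-→d24:-→d25:H0  best=H0
  ? 94.114.199.7  path d0:H1→d1:-→d2:-→d3:-→d4:-→d5:-→d6:-→d7:-→d8:-→d9:-→d10:-→d11:-→d12:-→d13:-→d14:-→d15:-→d16:-→d17:-→d18:H2  best=H2
  add 42.84.224.0/20 -> H3 at depth 20
  add 40.0.0.0/5 -> H2 at depth 5
  add 0.0.0.0/0 -> H1 at depth 0
  add 42.80.0.0/12 -> H2 at depth 12
  add 192.0.0.0/3 -> H2 at depth 3
  add 0.0.0.0/0 -> H1 at depth 0
  add 213.4.180.48/28 -> H0 at depth 28
  ? 42.94.136.12  path d0:H1→d1:-→d2:-→d3:-→d4:-→d5:H2→d6:-→d7:-→d8:-→d9:-→d10:-→d11:-→d12:H2  best=H2
  add 213.4.180.48/28 -> H1 at depth 28
  add 213.4.180.48/28 -> H1 at depth 28
  ? 40.0.0.4  path d0:H1→d1:-→d2:-→d3:-→d4:-→d5:H2→d6:-  best=H2
  ? 213.4.180.48  path d0:H1→d1:-→d2:-→d3:H2→d4:-→d5:-→d6:-→d7:-→d8:-→d9:-→d10:-→d11:-→d12:-→d13:-→d14:-→d15:-→d16:-→d17:-→d18:-→d19:-→d20:-→d21:-→d22:-→d23:-→d24:-→d25:-→d26:-→d27:-→d28:H1  best=H1
  add 94.0.0.0/8 -> H1 at depth 8
  add 219.44.96.128/28 -> H3 at depth 28
  ? 94.114.192.40  path d0:H1→d1:-→d2:-→d3:-→d4:-→d5:-→d6:-→d7:-→d8:H1→d9:-→d10:-→d11:-→d12:-→d13:-→d14:-→d15:-→d16:-→d17:-→d18:H2  best=H2
  ? 42.84.224.18  path d0:H1→d1:-→d2:-→d3:-→d4:-→d5:H2→d6:-→d7:-→d8:-→d9:-→d10:-→d11:-→d12:H2→d13:-→d14:-→d15:-→d16:-→d17:-→d18:-→d19:-→d20:H3  best=H3
  add 94.114.226.0/25 -> H1 at depth 25
  ? 94.0.0.17  path d0:H1→d1:-→d2:-→d3:-→d4:-→d5:-→d6:-→d7:-→d8:H1→d9:-  best=H1
  add 213.4.176.0/20 -> H2 at depth 20
  ? 94.0.127.3  path d0:H1→d1:-→d2:-→d3:-→d4:-→d5:-→d6:-→d7:-→d8:H1→d9:-  best=H1

== LOOKUPS ==
["H0","H2","H2","H2","H1","H2","H3","H1","H1"]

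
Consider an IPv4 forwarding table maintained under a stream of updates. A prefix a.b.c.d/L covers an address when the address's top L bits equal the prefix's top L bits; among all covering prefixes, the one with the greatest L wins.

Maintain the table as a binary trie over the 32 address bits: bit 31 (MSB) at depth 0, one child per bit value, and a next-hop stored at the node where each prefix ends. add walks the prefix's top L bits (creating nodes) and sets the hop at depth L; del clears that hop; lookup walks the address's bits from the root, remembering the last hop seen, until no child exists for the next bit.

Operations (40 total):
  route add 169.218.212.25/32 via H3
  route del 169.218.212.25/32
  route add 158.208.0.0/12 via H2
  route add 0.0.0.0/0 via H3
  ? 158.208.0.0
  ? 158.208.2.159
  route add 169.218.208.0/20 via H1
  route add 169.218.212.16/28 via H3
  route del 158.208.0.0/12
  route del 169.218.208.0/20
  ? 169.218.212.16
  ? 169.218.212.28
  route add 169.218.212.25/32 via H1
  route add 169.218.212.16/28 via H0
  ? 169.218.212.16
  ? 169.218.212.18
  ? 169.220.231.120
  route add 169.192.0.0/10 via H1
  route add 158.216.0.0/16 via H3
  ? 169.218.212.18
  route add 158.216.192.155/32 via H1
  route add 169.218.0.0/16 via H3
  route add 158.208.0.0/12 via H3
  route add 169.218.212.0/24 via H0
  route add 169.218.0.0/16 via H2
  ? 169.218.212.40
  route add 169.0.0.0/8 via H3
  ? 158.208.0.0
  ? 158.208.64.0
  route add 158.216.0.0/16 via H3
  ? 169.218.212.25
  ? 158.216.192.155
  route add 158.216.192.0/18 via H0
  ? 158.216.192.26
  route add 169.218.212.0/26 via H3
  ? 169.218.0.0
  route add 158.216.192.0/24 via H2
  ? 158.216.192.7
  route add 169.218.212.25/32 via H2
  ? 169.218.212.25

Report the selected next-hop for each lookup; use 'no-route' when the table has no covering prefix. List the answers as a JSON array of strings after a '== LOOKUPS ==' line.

Apply in order:
  add 169.218.212.25/32 -> H3 at depth 32
  del 169.218.212.25/32 (clear depth 32)
  add 158.208.0.0/12 -> H2 at depth 12
  add 0.0.0.0/0 -> H3 at depth 0
  lookup 158.208.0.0: bits 100111101101 walk d0:H3→d1:-→d2:-→d3:-→d4:-→d5:-→d6:-→d7:-→d8:-→d9:-→d10:-→d11:-→d12:H2 -> H2
  lookup 158.208.2.159: bits 100111101101 walk d0:H3→d1:-→d2:-→d3:-→d4:-→d5:-→d6:-→d7:-→d8:-→d9:-→d10:-→d11:-→d12:H2 -> H2
  add 169.218.208.0/20 -> H1 at depth 20
  add 169.218.212.16/28 -> H3 at depth 28
  del 158.208.0.0/12 (clear depth 12)
  del 169.218.208.0/20 (clear depth 20)
  lookup 169.218.212.16: bits 1010100111011010110101000001 walk d0:H3→d1:-→d2:-→d3:-→d4:-→d5:-→d6:-→d7:-→d8:-→d9:-→d10:-→d11:-→d12:-→d13:-→d14:-→d15:-→d16:-→d17:-→d18:-→d19:-→d20:-→d21:-→d22:-→d23:-→d24:-→d25:-→d26:-→d27:-→d28:H3 -> H3
  lookup 169.218.212.28: bits 10101001110110101101010000011 walk d0:H3→d1:-→d2:-→d3:-→d4:-→d5:-→d6:-→d7:-→d8:-→d9:-→d10:-→d11:-→d12:-→d13:-→d14:-→d15:-→d16:-→d17:-→d18:-→d19:-→d20:-→d21:-→d22:-→d23:-→d24:-→d25:-→d26:-→d27:-→d28:H3→d29:- -> H3
  add 169.218.212.25/32 -> H1 at depth 32
  add 169.218.212.16/28 -> H0 at depth 28
  lookup 169.218.212.16: bits 1010100111011010110101000001 walk d0:H3→d1:-→d2:-→d3:-→d4:-→d5:-→d6:-→d7:-→d8:-→d9:-→d10:-→d11:-→d12:-→d13:-→d14:-→d15:-→d16:-→d17:-→d18:-→d19:-→d20:-→d21:-→d22:-→d23:-→d24:-→d25:-→d26:-→d27:-→d28:H0 -> H0
  lookup 169.218.212.18: bits 1010100111011010110101000001 walk d0:H3→d1:-→d2:-→d3:-→d4:-→d5:-→d6:-→d7:-→d8:-→d9:-→d10:-→d11:-→d12:-→d13:-→d14:-→d15:-→d16:-→d17:-→d18:-→d19:-→d20:-→d21:-→d22:-→d23:-→d24:-→d25:-→d26:-→d27:-→d28:H0 -> H0
  lookup 169.220.231.120: bits 1010100111011 walk d0:H3→d1:-→d2:-→d3:-→d4:-→d5:-→d6:-→d7:-→d8:-→d9:-→d10:-→d11:-→d12:-→d13:- -> H3
  add 169.192.0.0/10 -> H1 at depth 10
  add 158.216.0.0/16 -> H3 at depth 16
  lookup 169.218.212.18: bits 1010100111011010110101000001 walk d0:H3→d1:-→d2:-→d3:-→d4:-→d5:-→d6:-→d7:-→d8:-→d9:-→d10:H1→d11:-→d12:-→d13:-→d14:-→d15:-→d16:-→d17:-→d18:-→d19:-→d20:-→d21:-→d22:-→d23:-→d24:-→d25:-→d26:-→d27:-→d28:H0 -> H0
  add 158.216.192.155/32 -> H1 at depth 32
  add 169.218.0.0/16 -> H3 at depth 16
  add 158.208.0.0/12 -> H3 at depth 12
  add 169.218.212.0/24 -> H0 at depth 24
  add 169.218.0.0/16 -> H2 at depth 16
  lookup 169.218.212.40: bits 10101001110110101101010000 walk d0:H3→d1:-→d2:-→d3:-→d4:-→d5:-→d6:-→d7:-→d8:-→d9:-→d10:H1→d11:-→d12:-→d13:-→d14:-→d15:-→d16:H2→d17:-→d18:-→d19:-→d20:-→d21:-→d22:-→d23:-→d24:H0→d25:-→d26:- -> H0
  add 169.0.0.0/8 -> H3 at depth 8
  lookup 158.208.0.0: bits 100111101101 walk d0:H3→d1:-→d2:-→d3:-→d4:-→d5:-→d6:-→d7:-→d8:-→d9:-→d10:-→d11:-→d12:H3 -> H3
  lookup 158.208.64.0: bits 100111101101 walk d0:H3→d1:-→d2:-→d3:-→d4:-→d5:-→d6:-→d7:-→d8:-→d9:-→d10:-→d11:-→d12:H3 -> H3
  add 158.216.0.0/16 -> H3 at depth 16
  lookup 169.218.212.25: bits 10101001110110101101010000011001 walk d0:H3→d1:-→d2:-→d3:-→d4:-→d5:-→d6:-→d7:-→d8:H3→d9:-→d10:H1→d11:-→d12:-→d13:-→d14:-→d15:-→d16:H2→d17:-→d18:-→d19:-→d20:-→d21:-→d22:-→d23:-→d24:H0→d25:-→d26:-→d27:-→d28:H0→d29:-→d30:-→d31:-→d32:H1 -> H1
  lookup 158.216.192.155: bits 10011110110110001100000010011011 walk d0:H3→d1:-→d2:-→d3:-→d4:-→d5:-→d6:-→d7:-→d8:-→d9:-→d10:-→d11:-→d12:H3→d13:-→d14:-→d15:-→d16:H3→d17:-→d18:-→d19:-→d20:-→d21:-→d22:-→d23:-→d24:-→d25:-→d26:-→d27:-→d28:-→d29:-→d30:-→d31:-→d32:H1 -> H1
  add 158.216.192.0/18 -> H0 at depth 18
  lookup 158.216.192.26: bits 100111101101100011000000 walk d0:H3→d1:-→d2:-→d3:-→d4:-→d5:-→d6:-→d7:-→d8:-→d9:-→d10:-→d11:-→d12:H3→d13:-→d14:-→d15:-→d16:H3→d17:-→d18:H0→d19:-→d20:-→d21:-→d22:-→d23:-→d24:- -> H0
  add 169.218.212.0/26 -> H3 at depth 26
  lookup 169.218.0.0: bits 1010100111011010 walk d0:H3→d1:-→d2:-→d3:-→d4:-→d5:-→d6:-→d7:-→d8:H3→d9:-→d10:H1→d11:-→d12:-→d13:-→d14:-→d15:-→d16:H2 -> H2
  add 158.216.192.0/24 -> H2 at depth 24
  lookup 158.216.192.7: bits 100111101101100011000000 walk d0:H3→d1:-→d2:-→d3:-→d4:-→d5:-→d6:-→d7:-→d8:-→d9:-→d10:-→d11:-→d12:H3→d13:-→d14:-→d15:-→d16:H3→d17:-→d18:H0→d19:-→d20:-→d21:-→d22:-→d23:-→d24:H2 -> H2
  add 169.218.212.25/32 -> H2 at depth 32
  lookup 169.218.212.25: bits 10101001110110101101010000011001 walk d0:H3→d1:-→d2:-→d3:-→d4:-→d5:-→d6:-→d7:-→d8:H3→d9:-→d10:H1→d11:-→d12:-→d13:-→d14:-→d15:-→d16:H2→d17:-→d18:-→d19:-→d20:-→d21:-→d22:-→d23:-→d24:H0→d25:-→d26:H3→d27:-→d28:H0→d29:-→d30:-→d31:-→d32:H2 -> H2

== LOOKUPS ==
["H2","H2","H3","H3","H0","H0","H3","H0","H0","H3","H3","H1","H1","H0","H2","H2","H2"]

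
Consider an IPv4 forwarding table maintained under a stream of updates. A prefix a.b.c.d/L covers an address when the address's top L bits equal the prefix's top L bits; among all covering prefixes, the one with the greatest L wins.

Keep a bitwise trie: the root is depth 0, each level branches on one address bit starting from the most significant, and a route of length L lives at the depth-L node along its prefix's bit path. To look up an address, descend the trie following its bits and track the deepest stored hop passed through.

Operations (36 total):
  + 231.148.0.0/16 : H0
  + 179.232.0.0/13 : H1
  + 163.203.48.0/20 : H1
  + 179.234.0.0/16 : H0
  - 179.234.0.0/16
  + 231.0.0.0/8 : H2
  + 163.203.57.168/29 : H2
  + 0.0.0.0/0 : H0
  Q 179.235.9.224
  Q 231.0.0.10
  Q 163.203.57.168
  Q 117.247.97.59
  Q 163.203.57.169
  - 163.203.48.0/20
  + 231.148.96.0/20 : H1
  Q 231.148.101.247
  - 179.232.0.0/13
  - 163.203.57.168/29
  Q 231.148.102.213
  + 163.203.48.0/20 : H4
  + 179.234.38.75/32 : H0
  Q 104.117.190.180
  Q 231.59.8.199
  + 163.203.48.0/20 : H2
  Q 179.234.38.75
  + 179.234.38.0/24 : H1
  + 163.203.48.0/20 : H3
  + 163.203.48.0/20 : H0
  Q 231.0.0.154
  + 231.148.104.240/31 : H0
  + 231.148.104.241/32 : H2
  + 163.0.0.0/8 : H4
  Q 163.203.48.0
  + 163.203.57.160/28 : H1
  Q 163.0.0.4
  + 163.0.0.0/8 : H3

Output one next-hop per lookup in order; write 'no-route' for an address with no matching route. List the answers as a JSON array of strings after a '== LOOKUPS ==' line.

Apply in order:
  add 231.148.0.0/16 -> H0 at depth 16
  add 179.232.0.0/13 -> H1 at depth 13
  add 163.203.48.0/20 -> H1 at depth 20
  add 179.234.0.0/16 -> H0 at depth 16
  del 179.234.0.0/16 (clear depth 16)
  add 231.0.0.0/8 -> H2 at depth 8
  add 163.203.57.168/29 -> H2 at depth 29
  add 0.0.0.0/0 -> H0 at depth 0
  lookup 179.235.9.224: bits 101100111110101 walk d0:H0→d1:-→d2:-→d3:-→d4:-→d5:-→d6:-→d7:-→d8:-→d9:-→d10:-→d11:-→d12:-→d13:H1→d14:-→d15:- -> H1
  lookup 231.0.0.10: bits 11100111 walk d0:H0→d1:-→d2:-→d3:-→d4:-→d5:-→d6:-→d7:-→d8:H2 -> H2
  lookup 163.203.57.168: bits 10100011110010110011100110101 walk d0:H0→d1:-→d2:-→d3:-→d4:-→d5:-→d6:-→d7:-→d8:-→d9:-→d10:-→d11:-→d12:-→d13:-→d14:-→d15:-→d16:-→d17:-→d18:-→d19:-→d20:H1→d21:-→d22:-→d23:-→d24:-→d25:-→d26:-→d27:-→d28:-→d29:H2 -> H2
  lookup 117.247.97.59: bits ε walk d0:H0 -> H0
  lookup 163.203.57.169: bits 10100011110010110011100110101 walk d0:H0→d1:-→d2:-→d3:-→d4:-→d5:-→d6:-→d7:-→d8:-→d9:-→d10:-→d11:-→d12:-→d13:-→d14:-→d15:-→d16:-→d17:-→d18:-→d19:-→d20:H1→d21:-→d22:-→d23:-→d24:-→d25:-→d26:-→d27:-→d28:-→d29:H2 -> H2
  del 163.203.48.0/20 (clear depth 20)
  add 231.148.96.0/20 -> H1 at depth 20
  lookup 231.148.101.247: bits 11100111100101000110 walk d0:H0→d1:-→d2:-→d3:-→d4:-→d5:-→d6:-→d7:-→d8:H2→d9:-→d10:-→d11:-→d12:-→d13:-→d14:-→d15:-→d16:H0→d17:-→d18:-→d19:-→d20:H1 -> H1
  del 179.232.0.0/13 (clear depth 13)
  del 163.203.57.168/29 (clear depth 29)
  lookup 231.148.102.213: bits 11100111100101000110 walk d0:H0→d1:-→d2:-→d3:-→d4:-→d5:-→d6:-→d7:-→d8:H2→d9:-→d10:-→d11:-→d12:-→d13:-→d14:-→d15:-→d16:H0→d17:-→d18:-→d19:-→d20:H1 -> H1
  add 163.203.48.0/20 -> H4 at depth 20
  add 179.234.38.75/32 -> H0 at depth 32
  lookup 104.117.190.180: bits ε walk d0:H0 -> H0
  lookup 231.59.8.199: bits 11100111 walk d0:H0→d1:-→d2:-→d3:-→d4:-→d5:-→d6:-→d7:-→d8:H2 -> H2
  add 163.203.48.0/20 -> H2 at depth 20
  lookup 179.234.38.75: bits 10110011111010100010011001001011 walk d0:H0→d1:-→d2:-→d3:-→d4:-→d5:-→d6:-→d7:-→d8:-→d9:-→d10:-→d11:-→d12:-→d13:-→d14:-→d15:-→d16:-→d17:-→d18:-→d19:-→d20:-→d21:-→d22:-→d23:-→d24:-→d25:-→d26:-→d27:-→d28:-→d29:-→d30:-→d31:-→d32:H0 -> H0
  add 179.234.38.0/24 -> H1 at depth 24
  add 163.203.48.0/20 -> H3 at depth 20
  add 163.203.48.0/20 -> H0 at depth 20
  lookup 231.0.0.154: bits 11100111 walk d0:H0→d1:-→d2:-→d3:-→d4:-→d5:-→d6:-→d7:-→d8:H2 -> H2
  add 231.148.104.240/31 -> H0 at depth 31
  add 231.148.104.241/32 -> H2 at depth 32
  add 163.0.0.0/8 -> H4 at depth 8
  lookup 163.203.48.0: bits 10100011110010110011 walk d0:H0→d1:-→d2:-→d3:-→d4:-→d5:-→d6:-→d7:-→d8:H4→d9:-→d10:-→d11:-→d12:-→d13:-→d14:-→d15:-→d16:-→d17:-→d18:-→d19:-→d20:H0 -> H0
  add 163.203.57.160/28 -> H1 at depth 28
  lookup 163.0.0.4: bits 10100011 walk d0:H0→d1:-→d2:-→d3:-→d4:-→d5:-→d6:-→d7:-→d8:H4 -> H4
  add 163.0.0.0/8 -> H3 at depth 8

== LOOKUPS ==
["H1","H2","H2","H0","H2","H1","H1","H0","H2","H0","H2","H0","H4"]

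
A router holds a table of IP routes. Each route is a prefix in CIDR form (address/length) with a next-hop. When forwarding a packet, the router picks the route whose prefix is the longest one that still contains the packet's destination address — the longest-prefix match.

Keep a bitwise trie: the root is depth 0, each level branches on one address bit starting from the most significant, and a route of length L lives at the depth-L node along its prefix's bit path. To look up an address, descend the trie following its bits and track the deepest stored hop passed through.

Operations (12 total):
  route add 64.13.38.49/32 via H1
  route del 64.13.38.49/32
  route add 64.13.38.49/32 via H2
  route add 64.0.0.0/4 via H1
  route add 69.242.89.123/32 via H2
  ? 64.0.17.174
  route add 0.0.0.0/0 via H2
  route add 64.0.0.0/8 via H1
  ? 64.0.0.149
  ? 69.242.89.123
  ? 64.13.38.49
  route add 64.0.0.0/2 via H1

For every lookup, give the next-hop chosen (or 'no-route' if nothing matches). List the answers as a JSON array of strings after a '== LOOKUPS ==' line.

Apply in order:
  add 64.13.38.49/32 -> H1 at depth 32
  del 64.13.38.49/32 (clear depth 32)
  add 64.13.38.49/32 -> H2 at depth 32
  add 64.0.0.0/4 -> H1 at depth 4
  add 69.242.89.123/32 -> H2 at depth 32
  lookup 64.0.17.174: bits 010000000000 walk d0:-→d1:-→d2:-→d3:-→d4:H1→d5:-→d6:-→d7:-→d8:-→d9:-→d10:-→d11:-→d12:- -> H1
  add 0.0.0.0/0 -> H2 at depth 0
  add 64.0.0.0/8 -> H1 at depth 8
  lookup 64.0.0.149: bits 010000000000 walk d0:H2→d1:-→d2:-→d3:-→d4:H1→d5:-→d6:-→d7:-→d8:H1→d9:-→d10:-→d11:-→d12:- -> H1
  lookup 69.242.89.123: bits 01000101111100100101100101111011 walk d0:H2→d1:-→d2:-→d3:-→d4:H1→d5:-→d6:-→d7:-→d8:-→d9:-→d10:-→d11:-→d12:-→d13:-→d14:-→d15:-→d16:-→d17:-→d18:-→d19:-→d20:-→d21:-→d22:-→d23:-→d24:-→d25:-→d26:-→d27:-→d28:-→d29:-→d30:-→d31:-→d32:H2 -> H2
  lookup 64.13.38.49: bits 01000000000011010010011000110001 walk d0:H2→d1:-→d2:-→d3:-→d4:H1→d5:-→d6:-→d7:-→d8:H1→d9:-→d10:-→d11:-→d12:-→d13:-→d14:-→d15:-→d16:-→d17:-→d18:-→d19:-→d20:-→d21:-→d22:-→d23:-→d24:-→d25:-→d26:-→d27:-→d28:-→d29:-→d30:-→d31:-→d32:H2 -> H2
  add 64.0.0.0/2 -> H1 at depth 2

== LOOKUPS ==
["H1","H1","H2","H2"]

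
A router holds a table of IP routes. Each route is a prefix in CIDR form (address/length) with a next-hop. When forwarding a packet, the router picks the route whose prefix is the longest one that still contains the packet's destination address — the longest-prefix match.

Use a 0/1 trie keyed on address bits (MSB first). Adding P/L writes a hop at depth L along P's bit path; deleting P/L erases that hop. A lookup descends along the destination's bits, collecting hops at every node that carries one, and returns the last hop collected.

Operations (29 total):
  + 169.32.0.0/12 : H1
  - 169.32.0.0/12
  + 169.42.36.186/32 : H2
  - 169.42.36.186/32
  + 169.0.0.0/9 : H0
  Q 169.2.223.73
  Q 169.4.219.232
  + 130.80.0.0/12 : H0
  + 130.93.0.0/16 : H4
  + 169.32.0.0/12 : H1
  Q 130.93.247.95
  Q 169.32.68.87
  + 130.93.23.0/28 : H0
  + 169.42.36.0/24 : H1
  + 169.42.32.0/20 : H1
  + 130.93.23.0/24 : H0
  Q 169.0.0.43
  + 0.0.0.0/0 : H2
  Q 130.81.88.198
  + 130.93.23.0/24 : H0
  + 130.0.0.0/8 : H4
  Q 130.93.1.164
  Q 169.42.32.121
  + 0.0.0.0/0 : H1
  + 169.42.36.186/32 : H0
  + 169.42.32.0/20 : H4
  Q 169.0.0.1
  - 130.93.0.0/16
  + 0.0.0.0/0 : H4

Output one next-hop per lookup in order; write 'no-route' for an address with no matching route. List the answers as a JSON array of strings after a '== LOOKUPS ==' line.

Trace:
  + 169.32.0.0/12 (H1) depth=12
  - 169.32.0.0/12 clear@12
  + 169.42.36.186/32 (H2) depth=32
  - 169.42.36.186/32 clear@32
  + 169.0.0.0/9 (H0) depth=9
  lookup 169.2.223.73: bits 1010100100 walk d0:-→d1:-→d2:-→d3:-→d4:-→d5:-→d6:-→d7:-→d8:-→d9:H0→d10:- -> H0
  lookup 169.4.219.232: bits 1010100100 walk d0:-→d1:-→d2:-→d3:-→d4:-→d5:-→d6:-→d7:-→d8:-→d9:H0→d10:- -> H0
  + 130.80.0.0/12 (H0) depth=12
  + 130.93.0.0/16 (H4) depth=16
  + 169.32.0.0/12 (H1) depth=12
  lookup 130.93.247.95: bits 1000001001011101 walk d0:-→d1:-→d2:-→d3:-→d4:-→d5:-→d6:-→d7:-→d8:-→d9:-→d10:-→d11:-→d12:H0→d13:-→d14:-→d15:-→d16:H4 -> H4
  lookup 169.32.68.87: bits 101010010010 walk d0:-→d1:-→d2:-→d3:-→d4:-→d5:-→d6:-→d7:-→d8:-→d9:H0→d10:-→d11:-→d12:H1 -> H1
  + 130.93.23.0/28 (H0) depth=28
  + 169.42.36.0/24 (H1) depth=24
  + 169.42.32.0/20 (H1) depth=20
  + 130.93.23.0/24 (H0) depth=24
  lookup 169.0.0.43: bits 1010100100 walk d0:-→d1:-→d2:-→d3:-→d4:-→d5:-→d6:-→d7:-→d8:-→d9:H0→d10:- -> H0
  + 0.0.0.0/0 (H2) depth=0
  lookup 130.81.88.198: bits 100000100101 walk d0:H2→d1:-→d2:-→d3:-→d4:-→d5:-→d6:-→d7:-→d8:-→d9:-→d10:-→d11:-→d12:H0 -> H0
  + 130.93.23.0/24 (H0) depth=24
  + 130.0.0.0/8 (H4) depth=8
  lookup 130.93.1.164: bits 1000001001011101000 walk d0:H2→d1:-→d2:-→d3:-→d4:-→d5:-→d6:-→d7:-→d8:H4→d9:-→d10:-→d11:-→d12:H0→d13:-→d14:-→d15:-→d16:H4→d17:-→d18:-→d19:- -> H4
  lookup 169.42.32.121: bits 101010010010101000100 walk d0:H2→d1:-→d2:-→d3:-→d4:-→d5:-→d6:-→d7:-→d8:-→d9:H0→d10:-→d11:-→d12:H1→d13:-→d14:-→d15:-→d16:-→d17:-→d18:-→d19:-→d20:H1→d21:- -> H1
  + 0.0.0.0/0 (H1) depth=0
  + 169.42.36.186/32 (H0) depth=32
  + 169.42.32.0/20 (H4) depth=20
  lookup 169.0.0.1: bits 1010100100 walk d0:H1→d1:-→d2:-→d3:-→d4:-→d5:-→d6:-→d7:-→d8:-→d9:H0→d10:- -> H0
  - 130.93.0.0/16 clear@16
  + 0.0.0.0/0 (H4) depth=0

== LOOKUPS ==
["H0","H0","H4","H1","H0","H0","H4","H1","H0"]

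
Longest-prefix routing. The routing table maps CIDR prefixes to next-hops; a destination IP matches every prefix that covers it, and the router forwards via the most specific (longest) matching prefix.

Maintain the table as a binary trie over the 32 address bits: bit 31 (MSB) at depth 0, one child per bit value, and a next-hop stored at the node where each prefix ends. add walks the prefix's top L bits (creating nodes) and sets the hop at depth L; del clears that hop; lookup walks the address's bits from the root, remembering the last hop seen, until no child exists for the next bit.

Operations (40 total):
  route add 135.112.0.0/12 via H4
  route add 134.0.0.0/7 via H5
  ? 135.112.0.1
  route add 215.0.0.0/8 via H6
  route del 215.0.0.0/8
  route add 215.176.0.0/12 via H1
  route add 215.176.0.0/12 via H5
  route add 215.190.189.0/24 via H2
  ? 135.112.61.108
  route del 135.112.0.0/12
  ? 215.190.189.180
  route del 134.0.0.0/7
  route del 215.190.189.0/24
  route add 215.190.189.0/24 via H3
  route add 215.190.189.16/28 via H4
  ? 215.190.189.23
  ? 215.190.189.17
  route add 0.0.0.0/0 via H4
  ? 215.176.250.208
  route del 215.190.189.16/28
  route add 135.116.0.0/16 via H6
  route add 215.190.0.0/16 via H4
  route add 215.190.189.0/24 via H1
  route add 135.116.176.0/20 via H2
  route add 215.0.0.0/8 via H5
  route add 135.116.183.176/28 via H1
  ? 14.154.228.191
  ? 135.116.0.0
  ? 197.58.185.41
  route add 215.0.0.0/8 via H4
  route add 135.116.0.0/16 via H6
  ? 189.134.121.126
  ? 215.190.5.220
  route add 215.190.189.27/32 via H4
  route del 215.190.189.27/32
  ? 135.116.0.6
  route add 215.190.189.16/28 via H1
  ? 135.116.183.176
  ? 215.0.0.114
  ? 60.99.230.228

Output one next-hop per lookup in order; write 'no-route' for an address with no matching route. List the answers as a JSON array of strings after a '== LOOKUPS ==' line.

Trace:
  add 135.112.0.0/12 -> H4 at depth 12
  add 134.0.0.0/7 -> H5 at depth 7
  lookup 135.112.0.1: bits 100001110111 walk d0:-→d1:-→d2:-→d3:-→d4:-→d5:-→d6:-→d7:H5→d8:-→d9:-→d10:-→d11:-→d12:H4 -> H4
  add 215.0.0.0/8 -> H6 at depth 8
  - 215.0.0.0/8 clear@8
  add 215.176.0.0/12 -> H1 at depth 12
  add 215.176.0.0/12 -> H5 at depth 12
  add 215.190.189.0/24 -> H2 at depth 24
  lookup 135.112.61.108: bits 100001110111 walk d0:-→d1:-→d2:-→d3:-→d4:-→d5:-→d6:-→d7:H5→d8:-→d9:-→d10:-→d11:-→d12:H4 -> H4
  - 135.112.0.0/12 clear@12
  lookup 215.190.189.180: bits 110101111011111010111101 walk d0:-→d1:-→d2:-→d3:-→d4:-→d5:-→d6:-→d7:-→d8:-→d9:-→d10:-→d11:-→d12:H5→d13:-→d14:-→d15:-→d16:-→d17:-→d18:-→d19:-→d20:-→d21:-→d22:-→d23:-→d24:H2 -> H2
  - 134.0.0.0/7 clear@7
  - 215.190.189.0/24 clear@24
  add 215.190.189.0/24 -> H3 at depth 24
  add 215.190.189.16/28 -> H4 at depth 28
  lookup 215.190.189.23: bits 1101011110111110101111010001 walk d0:-→d1:-→d2:-→d3:-→d4:-→d5:-→d6:-→d7:-→d8:-→d9:-→d10:-→d11:-→d12:H5→d13:-→d14:-→d15:-→d16:-→d17:-→d18:-→d19:-→d20:-→d21:-→d22:-→d23:-→d24:H3→d25:-→d26:-→d27:-→d28:H4 -> H4
  lookup 215.190.189.17: bits 1101011110111110101111010001 walk d0:-→d1:-→d2:-→d3:-→d4:-→d5:-→d6:-→d7:-→d8:-→d9:-→d10:-→d11:-→d12:H5→d13:-→d14:-→d15:-→d16:-→d17:-→d18:-→d19:-→d20:-→d21:-→d22:-→d23:-→d24:H3→d25:-→d26:-→d27:-→d28:H4 -> H4
  add 0.0.0.0/0 -> H4 at depth 0
  lookup 215.176.250.208: bits 110101111011 walk d0:H4→d1:-→d2:-→d3:-→d4:-→d5:-→d6:-→d7:-→d8:-→d9:-→d10:-→d11:-→d12:H5 -> H5
  - 215.190.189.16/28 clear@28
  add 135.116.0.0/16 -> H6 at depth 16
  add 215.190.0.0/16 -> H4 at depth 16
  add 215.190.189.0/24 -> H1 at depth 24
  add 135.116.176.0/20 -> H2 at depth 20
  add 215.0.0.0/8 -> H5 at depth 8
  add 135.116.183.176/28 -> H1 at depth 28
  lookup 14.154.228.191: bits ε walk d0:H4 -> H4
  lookup 135.116.0.0: bits 1000011101110100 walk d0:H4→d1:-→d2:-→d3:-→d4:-→d5:-→d6:-→d7:-→d8:-→d9:-→d10:-→d11:-→d12:-→d13:-→d14:-→d15:-→d16:H6 -> H6
  lookup 197.58.185.41: bits 110 walk d0:H4→d1:-→d2:-→d3:- -> H4
  add 215.0.0.0/8 -> H4 at depth 8
  add 135.116.0.0/16 -> H6 at depth 16
  lookup 189.134.121.126: bits 10 walk d0:H4→d1:-→d2:- -> H4
  lookup 215.190.5.220: bits 1101011110111110 walk d0:H4→d1:-→d2:-→d3:-→d4:-→d5:-→d6:-→d7:-→d8:H4→d9:-→d10:-→d11:-→d12:H5→d13:-→d14:-→d15:-→d16:H4 -> H4
  add 215.190.189.27/32 -> H4 at depth 32
  - 215.190.189.27/32 clear@32
  lookup 135.116.0.6: bits 1000011101110100 walk d0:H4→d1:-→d2:-→d3:-→d4:-→d5:-→d6:-→d7:-→d8:-→d9:-→d10:-→d11:-→d12:-→d13:-→d14:-→d15:-→d16:H6 -> H6
  add 215.190.189.16/28 -> H1 at depth 28
  lookup 135.116.183.176: bits 1000011101110100101101111011 walk d0:H4→d1:-→d2:-→d3:-→d4:-→d5:-→d6:-→d7:-→d8:-→d9:-→d10:-→d11:-→d12:-→d13:-→d14:-→d15:-→d16:H6→d17:-→d18:-→d19:-→d20:H2→d21:-→d22:-→d23:-→d24:-→d25:-→d26:-→d27:-→d28:H1 -> H1
  lookup 215.0.0.114: bits 11010111 walk d0:H4→d1:-→d2:-→d3:-→d4:-→d5:-→d6:-→d7:-→d8:H4 -> H4
  lookup 60.99.230.228: bits ε walk d0:H4 -> H4

== LOOKUPS ==
["H4","H4","H2","H4","H4","H5","H4","H6","H4","H4","H4","H6","H1","H4","H4"]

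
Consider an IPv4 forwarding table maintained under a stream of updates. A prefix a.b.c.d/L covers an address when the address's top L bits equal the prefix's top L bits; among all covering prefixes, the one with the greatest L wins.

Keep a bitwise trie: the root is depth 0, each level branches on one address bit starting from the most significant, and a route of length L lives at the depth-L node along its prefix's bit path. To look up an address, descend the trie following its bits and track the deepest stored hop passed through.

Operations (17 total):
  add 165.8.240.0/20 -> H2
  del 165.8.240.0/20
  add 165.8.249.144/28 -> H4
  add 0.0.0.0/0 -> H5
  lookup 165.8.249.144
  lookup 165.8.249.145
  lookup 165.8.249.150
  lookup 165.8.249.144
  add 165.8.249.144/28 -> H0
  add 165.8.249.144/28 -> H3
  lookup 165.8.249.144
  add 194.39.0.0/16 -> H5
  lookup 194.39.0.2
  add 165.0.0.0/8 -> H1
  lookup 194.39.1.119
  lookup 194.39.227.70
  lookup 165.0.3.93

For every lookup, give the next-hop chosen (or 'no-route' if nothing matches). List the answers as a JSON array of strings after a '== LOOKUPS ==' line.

Process each operation:
  + 165.8.240.0/20 (H2) depth=20
  - 165.8.240.0/20 clear@20
  + 165.8.249.144/28 (H4) depth=28
  + 0.0.0.0/0 (H5) depth=0
  ? 165.8.249.144  path d0:H5→d1:-→d2:-→d3:-→d4:-→d5:-→d6:-→d7:-→d8:-→d9:-→d10:-→d11:-→d12:-→d13:-→d14:-→d15:-→d16:-→d17:-→d18:-→d19:-→d20:-→d21:-→d22:-→d23:-→d24:-→d25:-→d26:-→d27:-→d28:H4  best=H4
  ? 165.8.249.145  path d0:H5→d1:-→d2:-→d3:-→d4:-→d5:-→d6:-→d7:-→d8:-→d9:-→d10:-→d11:-→d12:-→d13:-→d14:-→d15:-→d16:-→d17:-→d18:-→d19:-→d20:-→d21:-→d22:-→d23:-→d24:-→d25:-→d26:-→d27:-→d28:H4  best=H4
  ? 165.8.249.150  path d0:H5→d1:-→d2:-→d3:-→d4:-→d5:-→d6:-→d7:-→d8:-→d9:-→d10:-→d11:-→d12:-→d13:-→d14:-→d15:-→d16:-→d17:-→d18:-→d19:-→d20:-→d21:-→d22:-→d23:-→d24:-→d25:-→d26:-→d27:-→d28:H4  best=H4
  ? 165.8.249.144  path d0:H5→d1:-→d2:-→d3:-→d4:-→d5:-→d6:-→d7:-→d8:-→d9:-→d10:-→d11:-→d12:-→d13:-→d14:-→d15:-→d16:-→d17:-→d18:-→d19:-→d20:-→d21:-→d22:-→d23:-→d24:-→d25:-→d26:-→d27:-→d28:H4  best=H4
  + 165.8.249.144/28 (H0) depth=28
  + 165.8.249.144/28 (H3) depth=28
  ? 165.8.249.144  path d0:H5→d1:-→d2:-→d3:-→d4:-→d5:-→d6:-→d7:-→d8:-→d9:-→d10:-→d11:-→d12:-→d13:-→d14:-→d15:-→d16:-→d17:-→d18:-→d19:-→d20:-→d21:-→d22:-→d23:-→d24:-→d25:-→d26:-→d27:-→d28:H3  best=H3
  + 194.39.0.0/16 (H5) depth=16
  ? 194.39.0.2  path d0:H5→d1:-→d2:-→d3:-→d4:-→d5:-→d6:-→d7:-→d8:-→d9:-→d10:-→d11:-→d12:-→d13:-→d14:-→d15:-→d16:H5  best=H5
  + 165.0.0.0/8 (H1) depth=8
  ? 194.39.1.119  path d0:H5→d1:-→d2:-→d3:-→d4:-→d5:-→d6:-→d7:-→d8:-→d9:-→d10:-→d11:-→d12:-→d13:-→d14:-→d15:-→d16:H5  best=H5
  ? 194.39.227.70  path d0:H5→d1:-→d2:-→d3:-→d4:-→d5:-→d6:-→d7:-→d8:-→d9:-→d10:-→d11:-→d12:-→d13:-→d14:-→d15:-→d16:H5  best=H5
  ? 165.0.3.93  path d0:H5→d1:-→d2:-→d3:-→d4:-→d5:-→d6:-→d7:-→d8:H1→d9:-→d10:-→d11:-→d12:-  best=H1

== LOOKUPS ==
["H4","H4","H4","H4","H3","H5","H5","H5","H1"]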